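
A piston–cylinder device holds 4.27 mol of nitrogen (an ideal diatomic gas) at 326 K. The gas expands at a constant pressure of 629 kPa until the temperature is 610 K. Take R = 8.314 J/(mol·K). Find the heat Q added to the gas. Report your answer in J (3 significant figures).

Isobaric: W = nRΔT = (4.27)(8.314)(284) = 10082 J.
ΔU = nCᵥΔT with Cᵥ = 5R/2: ΔU = (4.27)(20.79)(284) = 25206 J.
Q = ΔU + W = 25206 + 10082 = 35288 J.

Q ≈ 35300 J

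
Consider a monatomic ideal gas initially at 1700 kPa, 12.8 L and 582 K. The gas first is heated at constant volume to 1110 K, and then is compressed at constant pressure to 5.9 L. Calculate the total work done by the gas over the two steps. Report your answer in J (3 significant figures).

W_total ≈ -22400 J

Step 1 (isochoric): W = 0 (constant volume).
After step 1: P = 3242 kPa (V unchanged).
Step 2 (isobaric): W = PΔV = (3242 kPa)(5.9 − 12.8 L) = -22372 J.
W_total = 0 − 22372 = -22372 J.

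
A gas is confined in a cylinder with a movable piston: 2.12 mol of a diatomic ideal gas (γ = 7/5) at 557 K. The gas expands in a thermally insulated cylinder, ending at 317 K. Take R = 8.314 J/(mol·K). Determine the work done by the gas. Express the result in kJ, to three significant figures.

Adiabatic ⇒ Q = 0, so W_by = −ΔU = nCᵥ(T₁ − T₂).
Cᵥ = 5R/2 = 20.79 J/(mol·K).
W = (2.12)(20.79)(557 − 317) = 10575 J.

W ≈ 10.6 kJ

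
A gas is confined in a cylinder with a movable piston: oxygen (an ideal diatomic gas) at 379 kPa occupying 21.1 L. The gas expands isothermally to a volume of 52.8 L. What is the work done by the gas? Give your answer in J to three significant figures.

Isothermal: W = nRT ln(V₂/V₁) = P₁V₁ ln(V₂/V₁).
P₁V₁ = (379 kPa)(21.1 L) = 7997 J.
W = 7997 × ln(52.8/21.1) = 7997 × 0.9172
W_by_gas = 7335 J.

W ≈ 7340 J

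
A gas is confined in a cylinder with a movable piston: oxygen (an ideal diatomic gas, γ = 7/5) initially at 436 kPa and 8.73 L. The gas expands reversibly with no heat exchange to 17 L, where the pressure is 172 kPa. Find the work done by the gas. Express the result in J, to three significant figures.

W ≈ 2210 J

Adiabatic: W = (P₁V₁ − P₂V₂)/(γ − 1) with γ = 7/5.
P₁V₁ = 3806 J, P₂V₂ = 2924 J.
W = (3806 − 2924) / 0.4 = 2206 J.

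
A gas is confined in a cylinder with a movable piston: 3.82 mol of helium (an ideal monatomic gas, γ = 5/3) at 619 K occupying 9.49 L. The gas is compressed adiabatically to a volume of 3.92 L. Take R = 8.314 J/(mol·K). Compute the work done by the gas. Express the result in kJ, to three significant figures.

Adiabatic: TV^(γ−1) = const with γ = 5/3.
T₂ = T₁ (V₁/V₂)^(γ−1) = 619 × (9.49/3.92)^0.667 = 619 × 1.803 = 1116 K.
W_by = nCᵥ(T₁ − T₂) = (3.82)(12.47)(619 − 1116) = -23678 J.

W ≈ -23.7 kJ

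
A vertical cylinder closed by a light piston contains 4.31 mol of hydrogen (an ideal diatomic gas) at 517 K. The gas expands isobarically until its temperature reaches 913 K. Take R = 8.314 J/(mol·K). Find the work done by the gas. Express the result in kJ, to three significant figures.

Isobaric: W = P ΔV = nR ΔT.
W = (4.31)(8.314)(913 − 517) = 14190 J.

W ≈ 14.2 kJ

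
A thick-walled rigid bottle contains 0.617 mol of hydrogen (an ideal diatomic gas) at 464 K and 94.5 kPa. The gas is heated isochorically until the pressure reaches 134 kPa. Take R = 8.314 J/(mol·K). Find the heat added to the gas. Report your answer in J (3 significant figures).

Q ≈ 2490 J

Constant volume ⇒ W = 0, so Q = ΔU = nCᵥΔT with Cᵥ = 5R/2 = 20.79 J/(mol·K).
At constant V, T₂/T₁ = P₂/P₁ ⇒ ΔT = T₁(P₂/P₁ − 1) = 464·(134/94.5 − 1) = 193.9 K.
ΔU = (0.617)(20.79)(193.9) = 2487 J.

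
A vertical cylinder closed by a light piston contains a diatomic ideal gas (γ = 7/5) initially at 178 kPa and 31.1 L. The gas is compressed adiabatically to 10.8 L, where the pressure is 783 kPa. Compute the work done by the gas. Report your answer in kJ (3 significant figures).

W ≈ -7.30 kJ

Adiabatic: W = (P₁V₁ − P₂V₂)/(γ − 1) with γ = 7/5.
P₁V₁ = 5536 J, P₂V₂ = 8456 J.
W = (5536 − 8456) / 0.4 = -7302 J.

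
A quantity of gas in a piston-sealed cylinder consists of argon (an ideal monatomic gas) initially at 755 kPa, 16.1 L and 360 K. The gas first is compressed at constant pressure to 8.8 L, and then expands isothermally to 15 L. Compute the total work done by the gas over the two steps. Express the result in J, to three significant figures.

Step 1 (isobaric): W = PΔV = (755 kPa)(8.8 − 16.1 L) = -5512 J.
After step 1: P = 755 kPa, V = 8.8 L, T = 196.8 K.
Step 2 (isothermal): W = P₁V₁ ln(V₂/V₁) = (6644) ln(15/8.8) = 3543 J.
W_total = -5512 + 3543 = -1968 J.

W_total ≈ -1970 J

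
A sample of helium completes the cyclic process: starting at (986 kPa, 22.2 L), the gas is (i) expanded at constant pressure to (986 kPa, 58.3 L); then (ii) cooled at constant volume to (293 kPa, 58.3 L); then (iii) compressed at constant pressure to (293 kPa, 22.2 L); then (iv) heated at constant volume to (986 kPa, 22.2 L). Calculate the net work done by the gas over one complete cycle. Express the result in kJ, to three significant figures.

W_net ≈ 25.0 kJ

Constant-volume legs do no work.
W(i) = (986)(58.3 − 22.2) = 35595 J; W(iii) = (293)(22.2 − 58.3) = -10577 J.
W_net = 35595 − 10577 = 25017 J (the clockwise enclosed area).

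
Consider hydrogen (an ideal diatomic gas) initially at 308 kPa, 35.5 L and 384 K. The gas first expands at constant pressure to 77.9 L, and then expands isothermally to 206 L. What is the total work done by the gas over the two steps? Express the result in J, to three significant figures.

W_total ≈ 36400 J

Step 1 (isobaric): W = PΔV = (308 kPa)(77.9 − 35.5 L) = 13059 J.
After step 1: P = 308 kPa, V = 77.9 L, T = 842.6 K.
Step 2 (isothermal): W = P₁V₁ ln(V₂/V₁) = (23993) ln(206/77.9) = 23332 J.
W_total = 13059 + 23332 = 36391 J.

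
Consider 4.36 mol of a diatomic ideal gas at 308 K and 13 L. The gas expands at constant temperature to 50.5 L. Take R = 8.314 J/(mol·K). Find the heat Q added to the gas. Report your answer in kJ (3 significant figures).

Isothermal ⇒ ΔU = 0, so Q = W = nRT ln(V₂/V₁).
Q = (4.36)(8.314)(308) ln(50.5/13) = 11165 × 1.357 = 15151 J.

Q ≈ 15.2 kJ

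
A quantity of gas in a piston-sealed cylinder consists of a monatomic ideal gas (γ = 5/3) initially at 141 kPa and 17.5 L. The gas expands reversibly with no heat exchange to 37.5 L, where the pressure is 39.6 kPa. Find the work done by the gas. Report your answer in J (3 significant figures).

W ≈ 1470 J

Adiabatic: W = (P₁V₁ − P₂V₂)/(γ − 1) with γ = 5/3.
P₁V₁ = 2468 J, P₂V₂ = 1485 J.
W = (2468 − 1485) / 0.6667 = 1474 J.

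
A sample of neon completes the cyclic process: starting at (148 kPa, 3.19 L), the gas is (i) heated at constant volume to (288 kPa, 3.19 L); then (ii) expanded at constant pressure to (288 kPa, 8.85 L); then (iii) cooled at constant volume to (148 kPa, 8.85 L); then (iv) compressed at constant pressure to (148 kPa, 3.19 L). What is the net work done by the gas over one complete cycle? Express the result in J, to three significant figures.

W_net ≈ 792 J

Constant-volume legs do no work.
W(ii) = (288)(8.85 − 3.19) = 1630 J; W(iv) = (148)(3.19 − 8.85) = -837.7 J.
W_net = 1630 − 837.7 = 792.4 J (the clockwise enclosed area).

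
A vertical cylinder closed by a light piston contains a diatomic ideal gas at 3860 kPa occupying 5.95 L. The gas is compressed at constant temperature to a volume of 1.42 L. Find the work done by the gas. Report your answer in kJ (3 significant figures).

W ≈ -32.9 kJ

Isothermal: W = nRT ln(V₂/V₁) = P₁V₁ ln(V₂/V₁).
P₁V₁ = (3860 kPa)(5.95 L) = 22967 J.
W = 22967 × ln(1.42/5.95) = 22967 × -1.433
W_by_gas = -32906 J.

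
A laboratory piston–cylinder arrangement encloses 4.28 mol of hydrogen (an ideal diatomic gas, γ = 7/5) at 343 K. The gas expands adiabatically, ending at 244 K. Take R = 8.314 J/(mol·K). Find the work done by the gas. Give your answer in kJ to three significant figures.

Adiabatic ⇒ Q = 0, so W_by = −ΔU = nCᵥ(T₁ − T₂).
Cᵥ = 5R/2 = 20.79 J/(mol·K).
W = (4.28)(20.79)(343 − 244) = 8807 J.

W ≈ 8.81 kJ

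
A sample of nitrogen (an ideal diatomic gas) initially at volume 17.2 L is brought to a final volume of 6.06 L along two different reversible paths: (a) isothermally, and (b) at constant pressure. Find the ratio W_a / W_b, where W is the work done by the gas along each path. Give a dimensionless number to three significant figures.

W_a / W_b ≈ 1.61

Path (a) isothermal: W = P₁V₁ ln(V₂/V₁) → W_a/(P₁V₁) = -1.043.
Path (b) isobaric: W = P₁(V₂ − V₁) → W_b/(P₁V₁) = -0.6477.
W_a / W_b = -1.043 / -0.6477 = 1.611.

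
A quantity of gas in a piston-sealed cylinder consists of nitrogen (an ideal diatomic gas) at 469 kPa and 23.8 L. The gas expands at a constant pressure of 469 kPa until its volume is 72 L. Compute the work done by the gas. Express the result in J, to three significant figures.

W ≈ 22600 J

Isobaric: W = P ΔV.
W = (469 kPa)(72 − 23.8 L) = (469)(48.2) = 22606 J.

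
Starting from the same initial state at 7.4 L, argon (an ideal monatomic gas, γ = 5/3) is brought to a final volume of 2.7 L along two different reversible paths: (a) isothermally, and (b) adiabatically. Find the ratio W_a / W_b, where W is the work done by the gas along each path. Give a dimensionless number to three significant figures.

Path (a) isothermal: W = P₁V₁ ln(V₂/V₁) → W_a/(P₁V₁) = -1.008.
Path (b) adiabatic: W = P₁V₁(1 − (V₁/V₂)^(γ−1))/(γ−1) → W_b/(P₁V₁) = -1.438.
W_a / W_b = -1.008 / -1.438 = 0.7013.

W_a / W_b ≈ 0.701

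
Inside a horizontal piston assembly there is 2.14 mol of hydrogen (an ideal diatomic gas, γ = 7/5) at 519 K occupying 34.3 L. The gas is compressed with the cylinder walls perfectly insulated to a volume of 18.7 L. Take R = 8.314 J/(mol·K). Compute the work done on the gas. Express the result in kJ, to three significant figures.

Adiabatic: TV^(γ−1) = const with γ = 7/5.
T₂ = T₁ (V₁/V₂)^(γ−1) = 519 × (34.3/18.7)^0.4 = 519 × 1.275 = 661.5 K.
W_by = nCᵥ(T₁ − T₂) = (2.14)(20.79)(519 − 661.5) = -6340 J.
Work on gas = −W_by = 6340 J.

W ≈ 6.34 kJ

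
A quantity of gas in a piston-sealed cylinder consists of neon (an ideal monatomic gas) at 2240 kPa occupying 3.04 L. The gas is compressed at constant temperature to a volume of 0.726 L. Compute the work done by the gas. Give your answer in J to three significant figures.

Isothermal: W = nRT ln(V₂/V₁) = P₁V₁ ln(V₂/V₁).
P₁V₁ = (2240 kPa)(3.04 L) = 6810 J.
W = 6810 × ln(0.726/3.04) = 6810 × -1.432
W_by_gas = -9752 J.

W ≈ -9750 J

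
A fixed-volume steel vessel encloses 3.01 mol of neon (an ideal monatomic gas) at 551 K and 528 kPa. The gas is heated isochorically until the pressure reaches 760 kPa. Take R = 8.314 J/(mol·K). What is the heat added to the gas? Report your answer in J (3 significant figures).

Constant volume ⇒ W = 0, so Q = ΔU = nCᵥΔT with Cᵥ = 3R/2 = 12.47 J/(mol·K).
At constant V, T₂/T₁ = P₂/P₁ ⇒ ΔT = T₁(P₂/P₁ − 1) = 551·(760/528 − 1) = 242.1 K.
ΔU = (3.01)(12.47)(242.1) = 9088 J.

Q ≈ 9090 J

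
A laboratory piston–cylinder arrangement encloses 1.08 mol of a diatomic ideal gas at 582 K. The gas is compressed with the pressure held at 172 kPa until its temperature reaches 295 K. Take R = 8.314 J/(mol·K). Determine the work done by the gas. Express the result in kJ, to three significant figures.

W ≈ -2.58 kJ

Isobaric: W = P ΔV = nR ΔT.
W = (1.08)(8.314)(295 − 582) = -2577 J.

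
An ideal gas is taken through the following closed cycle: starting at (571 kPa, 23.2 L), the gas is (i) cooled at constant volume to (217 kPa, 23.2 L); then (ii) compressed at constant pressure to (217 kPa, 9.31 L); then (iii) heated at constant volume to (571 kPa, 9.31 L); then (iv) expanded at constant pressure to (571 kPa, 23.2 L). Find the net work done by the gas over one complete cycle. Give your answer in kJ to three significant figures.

W_net ≈ 4.92 kJ

Constant-volume legs do no work.
W(ii) = (217)(9.31 − 23.2) = -3014 J; W(iv) = (571)(23.2 − 9.31) = 7931 J.
W_net = -3014 + 7931 = 4917 J (the clockwise enclosed area).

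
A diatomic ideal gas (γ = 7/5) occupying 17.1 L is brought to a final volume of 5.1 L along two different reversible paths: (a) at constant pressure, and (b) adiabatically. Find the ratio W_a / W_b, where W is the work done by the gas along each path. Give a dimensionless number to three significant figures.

W_a / W_b ≈ 0.451

Path (a) isobaric: W = P₁(V₂ − V₁) → W_a/(P₁V₁) = -0.7018.
Path (b) adiabatic: W = P₁V₁(1 − (V₁/V₂)^(γ−1))/(γ−1) → W_b/(P₁V₁) = -1.556.
W_a / W_b = -0.7018 / -1.556 = 0.451.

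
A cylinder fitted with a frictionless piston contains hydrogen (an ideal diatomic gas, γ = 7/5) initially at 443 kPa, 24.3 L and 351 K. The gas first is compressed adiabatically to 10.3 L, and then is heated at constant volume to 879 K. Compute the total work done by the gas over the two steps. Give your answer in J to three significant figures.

W_total ≈ -11000 J

Step 1 (adiabatic): W = (P₁V₁ − P₂V₂)/(γ−1) = (10765 − 15175)/0.4 = -11024 J.
Step 2 (isochoric): W = 0 (constant volume).
W_total = -11024 + 0 = -11024 J.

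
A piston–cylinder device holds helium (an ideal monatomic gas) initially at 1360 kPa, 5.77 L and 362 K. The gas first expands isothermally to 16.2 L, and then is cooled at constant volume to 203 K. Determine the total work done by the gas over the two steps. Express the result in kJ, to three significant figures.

Step 1 (isothermal): W = P₁V₁ ln(V₂/V₁) = (7847) ln(16.2/5.77) = 8101 J.
Step 2 (isochoric): W = 0 (constant volume).
W_total = 8101 + 0 = 8101 J.

W_total ≈ 8.10 kJ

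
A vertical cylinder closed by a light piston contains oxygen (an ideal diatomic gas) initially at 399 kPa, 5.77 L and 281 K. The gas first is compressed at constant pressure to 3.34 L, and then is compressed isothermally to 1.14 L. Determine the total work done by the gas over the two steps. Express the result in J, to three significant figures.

W_total ≈ -2400 J

Step 1 (isobaric): W = PΔV = (399 kPa)(3.34 − 5.77 L) = -969.6 J.
After step 1: P = 399 kPa, V = 3.34 L, T = 162.7 K.
Step 2 (isothermal): W = P₁V₁ ln(V₂/V₁) = (1333) ln(1.14/3.34) = -1433 J.
W_total = -969.6 − 1433 = -2402 J.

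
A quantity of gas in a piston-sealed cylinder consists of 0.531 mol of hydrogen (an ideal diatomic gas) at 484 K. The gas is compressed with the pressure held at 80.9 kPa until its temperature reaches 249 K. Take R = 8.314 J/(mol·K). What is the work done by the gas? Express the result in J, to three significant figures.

W ≈ -1040 J

Isobaric: W = P ΔV = nR ΔT.
W = (0.531)(8.314)(249 − 484) = -1037 J.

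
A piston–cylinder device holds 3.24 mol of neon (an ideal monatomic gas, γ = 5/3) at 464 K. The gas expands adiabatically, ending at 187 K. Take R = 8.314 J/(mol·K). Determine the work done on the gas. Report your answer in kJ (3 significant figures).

W ≈ -11.2 kJ

Adiabatic ⇒ Q = 0, so W_by = −ΔU = nCᵥ(T₁ − T₂).
Cᵥ = 3R/2 = 12.47 J/(mol·K).
W = (3.24)(12.47)(464 − 187) = 11192 J.
Work on gas = −W_by = -11192 J.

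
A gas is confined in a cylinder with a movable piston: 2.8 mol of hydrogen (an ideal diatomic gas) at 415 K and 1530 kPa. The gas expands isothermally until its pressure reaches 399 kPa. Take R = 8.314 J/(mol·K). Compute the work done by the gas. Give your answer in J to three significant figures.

Isothermal process: W = nRT ln(V₂/V₁) = nRT ln(P₁/P₂).
W = (2.8)(8.314)(415) × ln(1530/399)
  = 9661 × ln(3.835) = 9661 × 1.344
W_by_gas = 12985 J.

W ≈ 13000 J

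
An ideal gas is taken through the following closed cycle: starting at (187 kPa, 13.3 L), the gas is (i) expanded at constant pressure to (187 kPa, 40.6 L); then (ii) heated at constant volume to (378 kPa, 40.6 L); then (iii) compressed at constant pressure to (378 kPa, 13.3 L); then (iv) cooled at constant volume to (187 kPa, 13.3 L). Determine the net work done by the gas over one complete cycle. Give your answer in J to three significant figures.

Constant-volume legs do no work.
W(i) = (187)(40.6 − 13.3) = 5105 J; W(iii) = (378)(13.3 − 40.6) = -10319 J.
W_net = 5105 − 10319 = -5214 J (the counter-clockwise enclosed area).

W_net ≈ -5210 J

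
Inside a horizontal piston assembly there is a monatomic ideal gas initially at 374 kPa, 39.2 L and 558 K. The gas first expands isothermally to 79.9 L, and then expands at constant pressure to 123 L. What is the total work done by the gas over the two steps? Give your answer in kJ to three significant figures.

W_total ≈ 18.3 kJ

Step 1 (isothermal): W = P₁V₁ ln(V₂/V₁) = (14661) ln(79.9/39.2) = 10440 J.
After step 1: P = 183.5 kPa, V = 79.9 L, T = 558 K.
Step 2 (isobaric): W = PΔV = (183.5 kPa)(123 − 79.9 L) = 7908 J.
W_total = 10440 + 7908 = 18348 J.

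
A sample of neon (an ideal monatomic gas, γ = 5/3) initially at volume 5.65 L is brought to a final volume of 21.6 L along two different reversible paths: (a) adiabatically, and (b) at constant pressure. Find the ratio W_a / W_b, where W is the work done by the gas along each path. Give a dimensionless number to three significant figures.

Path (a) adiabatic: W = P₁V₁(1 − (V₁/V₂)^(γ−1))/(γ−1) → W_a/(P₁V₁) = 0.8865.
Path (b) isobaric: W = P₁(V₂ − V₁) → W_b/(P₁V₁) = 2.823.
W_a / W_b = 0.8865 / 2.823 = 0.314.

W_a / W_b ≈ 0.314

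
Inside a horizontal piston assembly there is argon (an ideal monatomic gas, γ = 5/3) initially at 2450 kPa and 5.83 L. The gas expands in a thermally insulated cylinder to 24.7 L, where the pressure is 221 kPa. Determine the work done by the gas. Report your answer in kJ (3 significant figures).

W ≈ 13.2 kJ

Adiabatic: W = (P₁V₁ − P₂V₂)/(γ − 1) with γ = 5/3.
P₁V₁ = 14284 J, P₂V₂ = 5459 J.
W = (14284 − 5459) / 0.6667 = 13237 J.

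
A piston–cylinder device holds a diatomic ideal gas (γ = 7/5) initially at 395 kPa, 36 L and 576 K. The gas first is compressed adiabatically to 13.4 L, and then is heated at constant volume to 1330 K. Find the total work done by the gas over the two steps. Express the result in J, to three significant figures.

Step 1 (adiabatic): W = (P₁V₁ − P₂V₂)/(γ−1) = (14220 − 21114)/0.4 = -17236 J.
Step 2 (isochoric): W = 0 (constant volume).
W_total = -17236 + 0 = -17236 J.

W_total ≈ -17200 J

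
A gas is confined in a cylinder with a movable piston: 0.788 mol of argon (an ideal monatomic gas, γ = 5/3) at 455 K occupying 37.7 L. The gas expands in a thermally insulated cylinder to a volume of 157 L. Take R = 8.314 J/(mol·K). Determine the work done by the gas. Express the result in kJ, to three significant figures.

W ≈ 2.74 kJ

Adiabatic: TV^(γ−1) = const with γ = 5/3.
T₂ = T₁ (V₁/V₂)^(γ−1) = 455 × (37.7/157)^0.667 = 455 × 0.3863 = 175.8 K.
W_by = nCᵥ(T₁ − T₂) = (0.788)(12.47)(455 − 175.8) = 2744 J.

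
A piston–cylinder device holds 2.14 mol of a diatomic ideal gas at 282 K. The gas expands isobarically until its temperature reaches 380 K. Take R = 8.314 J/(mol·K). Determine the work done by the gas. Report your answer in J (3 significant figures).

Isobaric: W = P ΔV = nR ΔT.
W = (2.14)(8.314)(380 − 282) = 1744 J.

W ≈ 1740 J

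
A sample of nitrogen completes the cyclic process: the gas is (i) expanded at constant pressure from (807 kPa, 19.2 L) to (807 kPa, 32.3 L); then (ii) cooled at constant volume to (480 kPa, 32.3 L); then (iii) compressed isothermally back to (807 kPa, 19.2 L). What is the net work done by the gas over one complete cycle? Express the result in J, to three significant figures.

W_net ≈ 2510 J

Leg (i): W = PΔV = (807)(32.3 − 19.2) = 10572 J.
Leg (ii): W = 0.
Leg (iii): W = PᵢVᵢ ln(V_f/Vᵢ) = (15504) ln(19.2/32.3) = -8065 J.
W_net = 10572 − 8065 = 2507 J.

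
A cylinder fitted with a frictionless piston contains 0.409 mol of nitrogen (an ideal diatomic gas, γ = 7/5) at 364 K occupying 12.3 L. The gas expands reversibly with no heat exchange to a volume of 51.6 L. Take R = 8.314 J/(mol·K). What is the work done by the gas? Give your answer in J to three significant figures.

Adiabatic: TV^(γ−1) = const with γ = 7/5.
T₂ = T₁ (V₁/V₂)^(γ−1) = 364 × (12.3/51.6)^0.4 = 364 × 0.5635 = 205.1 K.
W_by = nCᵥ(T₁ − T₂) = (0.409)(20.79)(364 − 205.1) = 1351 J.

W ≈ 1350 J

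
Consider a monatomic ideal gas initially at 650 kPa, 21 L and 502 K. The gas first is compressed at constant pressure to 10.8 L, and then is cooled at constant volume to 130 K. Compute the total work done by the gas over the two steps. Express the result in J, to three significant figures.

W_total ≈ -6630 J

Step 1 (isobaric): W = PΔV = (650 kPa)(10.8 − 21 L) = -6630 J.
Step 2 (isochoric): W = 0 (constant volume).
W_total = -6630 + 0 = -6630 J.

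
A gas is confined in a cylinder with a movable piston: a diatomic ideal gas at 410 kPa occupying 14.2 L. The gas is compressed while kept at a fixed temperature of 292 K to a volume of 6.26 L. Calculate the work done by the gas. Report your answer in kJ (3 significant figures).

W ≈ -4.77 kJ

Isothermal: W = nRT ln(V₂/V₁) = P₁V₁ ln(V₂/V₁).
P₁V₁ = (410 kPa)(14.2 L) = 5822 J.
W = 5822 × ln(6.26/14.2) = 5822 × -0.8191
W_by_gas = -4769 J.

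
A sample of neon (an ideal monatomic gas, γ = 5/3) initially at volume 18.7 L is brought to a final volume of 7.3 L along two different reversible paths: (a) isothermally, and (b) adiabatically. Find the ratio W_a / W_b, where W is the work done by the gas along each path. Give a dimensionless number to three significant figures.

Path (a) isothermal: W = P₁V₁ ln(V₂/V₁) → W_a/(P₁V₁) = -0.9406.
Path (b) adiabatic: W = P₁V₁(1 − (V₁/V₂)^(γ−1))/(γ−1) → W_b/(P₁V₁) = -1.308.
W_a / W_b = -0.9406 / -1.308 = 0.719.

W_a / W_b ≈ 0.719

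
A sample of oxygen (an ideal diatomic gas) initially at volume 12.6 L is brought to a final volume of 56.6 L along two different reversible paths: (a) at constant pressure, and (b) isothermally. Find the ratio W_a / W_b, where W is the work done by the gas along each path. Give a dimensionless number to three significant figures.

Path (a) isobaric: W = P₁(V₂ − V₁) → W_a/(P₁V₁) = 3.492.
Path (b) isothermal: W = P₁V₁ ln(V₂/V₁) → W_b/(P₁V₁) = 1.502.
W_a / W_b = 3.492 / 1.502 = 2.324.

W_a / W_b ≈ 2.32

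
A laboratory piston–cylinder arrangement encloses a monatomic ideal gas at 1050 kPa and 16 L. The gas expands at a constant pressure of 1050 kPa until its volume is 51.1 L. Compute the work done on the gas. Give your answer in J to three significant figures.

W ≈ -36900 J

Isobaric: W = P ΔV.
W = (1050 kPa)(51.1 − 16 L) = (1050)(35.1) = 36855 J.
Work on gas = −W_by = -36855 J.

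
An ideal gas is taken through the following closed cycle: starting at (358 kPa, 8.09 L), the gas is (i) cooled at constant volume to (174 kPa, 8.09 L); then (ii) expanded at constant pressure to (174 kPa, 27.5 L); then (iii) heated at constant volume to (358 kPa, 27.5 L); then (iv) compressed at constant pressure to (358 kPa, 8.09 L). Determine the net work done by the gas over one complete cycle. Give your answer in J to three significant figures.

Constant-volume legs do no work.
W(ii) = (174)(27.5 − 8.09) = 3377 J; W(iv) = (358)(8.09 − 27.5) = -6949 J.
W_net = 3377 − 6949 = -3571 J (the counter-clockwise enclosed area).

W_net ≈ -3570 J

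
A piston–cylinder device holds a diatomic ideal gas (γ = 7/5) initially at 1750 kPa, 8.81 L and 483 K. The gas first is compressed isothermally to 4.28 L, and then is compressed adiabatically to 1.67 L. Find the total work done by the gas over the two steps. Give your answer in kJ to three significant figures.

W_total ≈ -28.7 kJ

Step 1 (isothermal): W = P₁V₁ ln(V₂/V₁) = (15418) ln(4.28/8.81) = -11130 J.
After step 1: P = 3602 kPa, V = 4.28 L, T = 483 K.
Step 2 (adiabatic): W = (P₁V₁ − P₂V₂)/(γ−1) = (15418 − 22465)/0.4 = -17619 J.
W_total = -11130 − 17619 = -28749 J.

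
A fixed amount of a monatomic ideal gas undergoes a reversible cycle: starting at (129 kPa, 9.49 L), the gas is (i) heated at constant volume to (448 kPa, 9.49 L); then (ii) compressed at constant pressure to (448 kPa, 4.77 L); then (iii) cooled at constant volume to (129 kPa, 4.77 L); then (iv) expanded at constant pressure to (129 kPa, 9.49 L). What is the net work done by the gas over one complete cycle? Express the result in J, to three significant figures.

W_net ≈ -1510 J

Constant-volume legs do no work.
W(ii) = (448)(4.77 − 9.49) = -2115 J; W(iv) = (129)(9.49 − 4.77) = 608.9 J.
W_net = -2115 + 608.9 = -1506 J (the counter-clockwise enclosed area).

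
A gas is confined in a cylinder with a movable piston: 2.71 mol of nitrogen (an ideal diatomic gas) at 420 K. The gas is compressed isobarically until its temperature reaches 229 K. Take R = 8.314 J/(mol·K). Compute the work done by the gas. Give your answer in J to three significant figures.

W ≈ -4300 J

Isobaric: W = P ΔV = nR ΔT.
W = (2.71)(8.314)(229 − 420) = -4303 J.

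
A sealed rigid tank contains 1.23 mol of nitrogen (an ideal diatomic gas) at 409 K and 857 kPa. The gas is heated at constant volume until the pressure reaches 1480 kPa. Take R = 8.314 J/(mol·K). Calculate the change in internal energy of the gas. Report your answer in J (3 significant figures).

Constant volume ⇒ W = 0, so Q = ΔU = nCᵥΔT with Cᵥ = 5R/2 = 20.79 J/(mol·K).
At constant V, T₂/T₁ = P₂/P₁ ⇒ ΔT = T₁(P₂/P₁ − 1) = 409·(1480/857 − 1) = 297.3 K.
ΔU = (1.23)(20.79)(297.3) = 7601 J.

ΔU ≈ 7600 J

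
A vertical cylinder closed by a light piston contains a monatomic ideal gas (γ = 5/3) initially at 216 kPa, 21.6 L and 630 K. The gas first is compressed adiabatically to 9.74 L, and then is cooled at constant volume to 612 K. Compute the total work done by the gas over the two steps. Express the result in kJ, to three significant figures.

W_total ≈ -4.90 kJ

Step 1 (adiabatic): W = (P₁V₁ − P₂V₂)/(γ−1) = (4666 − 7934)/0.667 = -4903 J.
Step 2 (isochoric): W = 0 (constant volume).
W_total = -4903 + 0 = -4903 J.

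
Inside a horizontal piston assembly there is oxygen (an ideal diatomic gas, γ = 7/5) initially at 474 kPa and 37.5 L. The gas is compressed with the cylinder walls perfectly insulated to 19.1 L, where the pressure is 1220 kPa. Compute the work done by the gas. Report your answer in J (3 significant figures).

Adiabatic: W = (P₁V₁ − P₂V₂)/(γ − 1) with γ = 7/5.
P₁V₁ = 17775 J, P₂V₂ = 23302 J.
W = (17775 − 23302) / 0.4 = -13818 J.

W ≈ -13800 J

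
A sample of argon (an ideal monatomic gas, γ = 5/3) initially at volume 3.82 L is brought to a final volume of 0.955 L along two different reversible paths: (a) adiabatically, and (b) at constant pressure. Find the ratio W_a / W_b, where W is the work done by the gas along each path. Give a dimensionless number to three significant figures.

W_a / W_b ≈ 3.04

Path (a) adiabatic: W = P₁V₁(1 − (V₁/V₂)^(γ−1))/(γ−1) → W_a/(P₁V₁) = -2.28.
Path (b) isobaric: W = P₁(V₂ − V₁) → W_b/(P₁V₁) = -0.75.
W_a / W_b = -2.28 / -0.75 = 3.04.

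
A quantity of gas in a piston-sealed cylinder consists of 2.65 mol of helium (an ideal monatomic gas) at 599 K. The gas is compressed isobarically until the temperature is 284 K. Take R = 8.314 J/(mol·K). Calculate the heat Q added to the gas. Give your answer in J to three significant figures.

Isobaric: W = nRΔT = (2.65)(8.314)(-315) = -6940 J.
ΔU = nCᵥΔT with Cᵥ = 3R/2: ΔU = (2.65)(12.47)(-315) = -10410 J.
Q = ΔU + W = -10410 − 6940 = -17350 J.

Q ≈ -17400 J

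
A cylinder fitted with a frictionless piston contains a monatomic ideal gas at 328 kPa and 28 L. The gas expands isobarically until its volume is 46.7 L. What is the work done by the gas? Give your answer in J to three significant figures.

W ≈ 6130 J

Isobaric: W = P ΔV.
W = (328 kPa)(46.7 − 28 L) = (328)(18.7) = 6134 J.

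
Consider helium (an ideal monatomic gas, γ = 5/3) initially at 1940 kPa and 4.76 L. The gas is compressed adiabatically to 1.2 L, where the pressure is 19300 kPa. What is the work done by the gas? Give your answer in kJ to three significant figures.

W ≈ -20.9 kJ

Adiabatic: W = (P₁V₁ − P₂V₂)/(γ − 1) with γ = 5/3.
P₁V₁ = 9234 J, P₂V₂ = 23160 J.
W = (9234 − 23160) / 0.6667 = -20888 J.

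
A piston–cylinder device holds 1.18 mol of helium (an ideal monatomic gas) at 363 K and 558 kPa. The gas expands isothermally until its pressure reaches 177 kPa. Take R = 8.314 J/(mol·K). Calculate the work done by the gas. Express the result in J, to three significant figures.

W ≈ 4090 J

Isothermal process: W = nRT ln(V₂/V₁) = nRT ln(P₁/P₂).
W = (1.18)(8.314)(363) × ln(558/177)
  = 3561 × ln(3.153) = 3561 × 1.148
W_by_gas = 4089 J.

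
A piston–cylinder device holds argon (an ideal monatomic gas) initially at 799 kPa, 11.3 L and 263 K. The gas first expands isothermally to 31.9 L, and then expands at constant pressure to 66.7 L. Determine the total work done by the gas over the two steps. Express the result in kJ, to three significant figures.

W_total ≈ 19.2 kJ

Step 1 (isothermal): W = P₁V₁ ln(V₂/V₁) = (9029) ln(31.9/11.3) = 9370 J.
After step 1: P = 283 kPa, V = 31.9 L, T = 263 K.
Step 2 (isobaric): W = PΔV = (283 kPa)(66.7 − 31.9 L) = 9849 J.
W_total = 9370 + 9849 = 19220 J.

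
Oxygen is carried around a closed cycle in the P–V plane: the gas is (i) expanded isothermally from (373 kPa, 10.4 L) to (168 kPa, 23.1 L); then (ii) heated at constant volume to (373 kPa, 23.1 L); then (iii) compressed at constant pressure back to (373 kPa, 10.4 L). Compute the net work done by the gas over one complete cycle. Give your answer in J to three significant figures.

W_net ≈ -1640 J

Leg (i): W = PᵢVᵢ ln(V_f/Vᵢ) = (3879) ln(23.1/10.4) = 3096 J.
Leg (ii): W = 0.
Leg (iii): W = PΔV = (373)(10.4 − 23.1) = -4737 J.
W_net = 3096 − 4737 = -1641 J.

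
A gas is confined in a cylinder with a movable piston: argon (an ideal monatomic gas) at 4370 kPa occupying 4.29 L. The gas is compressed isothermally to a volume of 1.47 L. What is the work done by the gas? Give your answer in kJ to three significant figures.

W ≈ -20.1 kJ

Isothermal: W = nRT ln(V₂/V₁) = P₁V₁ ln(V₂/V₁).
P₁V₁ = (4370 kPa)(4.29 L) = 18747 J.
W = 18747 × ln(1.47/4.29) = 18747 × -1.071
W_by_gas = -20079 J.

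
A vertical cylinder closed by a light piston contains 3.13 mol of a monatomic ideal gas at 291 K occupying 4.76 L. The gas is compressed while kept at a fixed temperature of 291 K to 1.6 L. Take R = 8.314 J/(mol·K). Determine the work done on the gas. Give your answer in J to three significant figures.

W ≈ 8260 J

Isothermal: W = nRT ln(V₂/V₁).
W = (3.13)(8.314)(291) × ln(1.6/4.76)
  = 7573 × -1.09
W_by_gas = -8256 J; work on gas = −W_by = 8256 J.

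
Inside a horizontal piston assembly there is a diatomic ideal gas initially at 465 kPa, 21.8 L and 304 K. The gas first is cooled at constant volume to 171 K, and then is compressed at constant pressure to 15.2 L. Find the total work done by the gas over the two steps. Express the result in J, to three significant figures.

W_total ≈ -1730 J

Step 1 (isochoric): W = 0 (constant volume).
After step 1: P = 261.6 kPa (V unchanged).
Step 2 (isobaric): W = PΔV = (261.6 kPa)(15.2 − 21.8 L) = -1726 J.
W_total = 0 − 1726 = -1726 J.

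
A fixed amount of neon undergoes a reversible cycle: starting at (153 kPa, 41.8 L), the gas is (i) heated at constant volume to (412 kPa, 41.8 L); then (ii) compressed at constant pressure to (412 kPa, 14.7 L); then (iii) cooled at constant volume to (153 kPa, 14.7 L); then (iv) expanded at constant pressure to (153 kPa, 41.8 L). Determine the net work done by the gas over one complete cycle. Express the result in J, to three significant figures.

W_net ≈ -7020 J

Constant-volume legs do no work.
W(ii) = (412)(14.7 − 41.8) = -11165 J; W(iv) = (153)(41.8 − 14.7) = 4146 J.
W_net = -11165 + 4146 = -7019 J (the counter-clockwise enclosed area).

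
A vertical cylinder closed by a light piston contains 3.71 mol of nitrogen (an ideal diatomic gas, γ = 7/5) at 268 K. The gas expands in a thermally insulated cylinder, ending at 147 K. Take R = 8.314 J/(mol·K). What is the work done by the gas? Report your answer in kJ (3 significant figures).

Adiabatic ⇒ Q = 0, so W_by = −ΔU = nCᵥ(T₁ − T₂).
Cᵥ = 5R/2 = 20.79 J/(mol·K).
W = (3.71)(20.79)(268 − 147) = 9331 J.

W ≈ 9.33 kJ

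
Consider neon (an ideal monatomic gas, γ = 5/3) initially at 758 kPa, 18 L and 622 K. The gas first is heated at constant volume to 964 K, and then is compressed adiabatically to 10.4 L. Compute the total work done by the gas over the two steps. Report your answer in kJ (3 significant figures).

W_total ≈ -14.0 kJ

Step 1 (isochoric): W = 0 (constant volume).
After step 1: P = 1175 kPa (V unchanged).
Step 2 (adiabatic): W = (P₁V₁ − P₂V₂)/(γ−1) = (21146 − 30483)/0.667 = -14005 J.
W_total = 0 − 14005 = -14005 J.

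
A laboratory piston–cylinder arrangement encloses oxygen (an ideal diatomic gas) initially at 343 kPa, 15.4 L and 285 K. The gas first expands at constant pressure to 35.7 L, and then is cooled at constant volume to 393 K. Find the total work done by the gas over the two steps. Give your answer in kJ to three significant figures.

W_total ≈ 6.96 kJ

Step 1 (isobaric): W = PΔV = (343 kPa)(35.7 − 15.4 L) = 6963 J.
Step 2 (isochoric): W = 0 (constant volume).
W_total = 6963 + 0 = 6963 J.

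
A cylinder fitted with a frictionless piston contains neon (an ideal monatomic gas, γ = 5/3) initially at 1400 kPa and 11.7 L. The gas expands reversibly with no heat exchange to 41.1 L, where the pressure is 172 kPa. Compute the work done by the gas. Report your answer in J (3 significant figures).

W ≈ 14000 J

Adiabatic: W = (P₁V₁ − P₂V₂)/(γ − 1) with γ = 5/3.
P₁V₁ = 16380 J, P₂V₂ = 7069 J.
W = (16380 − 7069) / 0.6667 = 13966 J.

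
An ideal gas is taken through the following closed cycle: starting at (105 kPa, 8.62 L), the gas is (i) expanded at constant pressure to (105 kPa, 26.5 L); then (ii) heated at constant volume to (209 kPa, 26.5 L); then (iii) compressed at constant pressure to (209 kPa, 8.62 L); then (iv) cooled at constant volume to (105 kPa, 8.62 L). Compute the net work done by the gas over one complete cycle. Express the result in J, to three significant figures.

Constant-volume legs do no work.
W(i) = (105)(26.5 − 8.62) = 1877 J; W(iii) = (209)(8.62 − 26.5) = -3737 J.
W_net = 1877 − 3737 = -1860 J (the counter-clockwise enclosed area).

W_net ≈ -1860 J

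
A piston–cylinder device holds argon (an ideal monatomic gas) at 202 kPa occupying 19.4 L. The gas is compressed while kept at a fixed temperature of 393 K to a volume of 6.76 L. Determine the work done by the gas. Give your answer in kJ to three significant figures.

Isothermal: W = nRT ln(V₂/V₁) = P₁V₁ ln(V₂/V₁).
P₁V₁ = (202 kPa)(19.4 L) = 3919 J.
W = 3919 × ln(6.76/19.4) = 3919 × -1.054
W_by_gas = -4131 J.

W ≈ -4.13 kJ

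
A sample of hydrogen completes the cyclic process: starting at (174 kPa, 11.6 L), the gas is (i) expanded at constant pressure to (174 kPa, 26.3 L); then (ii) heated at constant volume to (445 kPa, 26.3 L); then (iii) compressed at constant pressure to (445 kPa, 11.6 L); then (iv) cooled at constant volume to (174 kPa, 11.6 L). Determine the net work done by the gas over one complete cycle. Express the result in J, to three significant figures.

Constant-volume legs do no work.
W(i) = (174)(26.3 − 11.6) = 2558 J; W(iii) = (445)(11.6 − 26.3) = -6542 J.
W_net = 2558 − 6542 = -3984 J (the counter-clockwise enclosed area).

W_net ≈ -3980 J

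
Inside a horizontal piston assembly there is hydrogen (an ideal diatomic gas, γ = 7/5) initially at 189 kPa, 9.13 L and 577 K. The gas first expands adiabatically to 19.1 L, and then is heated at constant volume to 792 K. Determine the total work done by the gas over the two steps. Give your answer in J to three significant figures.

W_total ≈ 1100 J

Step 1 (adiabatic): W = (P₁V₁ − P₂V₂)/(γ−1) = (1726 − 1284)/0.4 = 1103 J.
Step 2 (isochoric): W = 0 (constant volume).
W_total = 1103 + 0 = 1103 J.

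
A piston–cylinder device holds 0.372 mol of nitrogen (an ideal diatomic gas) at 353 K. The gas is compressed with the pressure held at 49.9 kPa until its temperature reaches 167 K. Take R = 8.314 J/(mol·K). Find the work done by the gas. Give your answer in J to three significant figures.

Isobaric: W = P ΔV = nR ΔT.
W = (0.372)(8.314)(167 − 353) = -575.3 J.

W ≈ -575 J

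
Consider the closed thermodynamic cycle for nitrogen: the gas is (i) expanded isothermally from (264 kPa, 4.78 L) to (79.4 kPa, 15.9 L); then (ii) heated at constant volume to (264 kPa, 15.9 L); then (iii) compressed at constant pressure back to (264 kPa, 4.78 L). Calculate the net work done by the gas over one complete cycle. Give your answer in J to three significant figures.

W_net ≈ -1420 J

Leg (i): W = PᵢVᵢ ln(V_f/Vᵢ) = (1262) ln(15.9/4.78) = 1517 J.
Leg (ii): W = 0.
Leg (iii): W = PΔV = (264)(4.78 − 15.9) = -2936 J.
W_net = 1517 − 2936 = -1419 J.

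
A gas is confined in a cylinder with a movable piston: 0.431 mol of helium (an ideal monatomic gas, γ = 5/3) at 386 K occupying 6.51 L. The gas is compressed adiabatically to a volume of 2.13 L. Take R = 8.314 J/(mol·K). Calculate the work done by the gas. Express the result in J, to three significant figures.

W ≈ -2290 J

Adiabatic: TV^(γ−1) = const with γ = 5/3.
T₂ = T₁ (V₁/V₂)^(γ−1) = 386 × (6.51/2.13)^0.667 = 386 × 2.106 = 812.9 K.
W_by = nCᵥ(T₁ − T₂) = (0.431)(12.47)(386 − 812.9) = -2295 J.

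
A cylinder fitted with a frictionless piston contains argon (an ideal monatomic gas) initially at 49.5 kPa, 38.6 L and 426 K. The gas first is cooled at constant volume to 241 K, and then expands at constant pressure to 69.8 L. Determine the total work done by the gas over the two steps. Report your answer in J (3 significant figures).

W_total ≈ 874 J

Step 1 (isochoric): W = 0 (constant volume).
After step 1: P = 28 kPa (V unchanged).
Step 2 (isobaric): W = PΔV = (28 kPa)(69.8 − 38.6 L) = 873.7 J.
W_total = 0 + 873.7 = 873.7 J.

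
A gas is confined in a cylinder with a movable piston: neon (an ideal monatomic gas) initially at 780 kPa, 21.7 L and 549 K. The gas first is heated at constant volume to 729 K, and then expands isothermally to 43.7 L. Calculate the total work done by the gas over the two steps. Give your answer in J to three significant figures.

Step 1 (isochoric): W = 0 (constant volume).
After step 1: P = 1036 kPa (V unchanged).
Step 2 (isothermal): W = P₁V₁ ln(V₂/V₁) = (22476) ln(43.7/21.7) = 15734 J.
W_total = 0 + 15734 = 15734 J.

W_total ≈ 15700 J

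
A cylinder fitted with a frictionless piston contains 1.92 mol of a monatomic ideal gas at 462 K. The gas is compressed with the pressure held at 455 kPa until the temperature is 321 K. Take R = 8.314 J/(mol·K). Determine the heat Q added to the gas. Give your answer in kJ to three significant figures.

Isobaric: W = nRΔT = (1.92)(8.314)(-141) = -2251 J.
ΔU = nCᵥΔT with Cᵥ = 3R/2: ΔU = (1.92)(12.47)(-141) = -3376 J.
Q = ΔU + W = -3376 − 2251 = -5627 J.

Q ≈ -5.63 kJ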